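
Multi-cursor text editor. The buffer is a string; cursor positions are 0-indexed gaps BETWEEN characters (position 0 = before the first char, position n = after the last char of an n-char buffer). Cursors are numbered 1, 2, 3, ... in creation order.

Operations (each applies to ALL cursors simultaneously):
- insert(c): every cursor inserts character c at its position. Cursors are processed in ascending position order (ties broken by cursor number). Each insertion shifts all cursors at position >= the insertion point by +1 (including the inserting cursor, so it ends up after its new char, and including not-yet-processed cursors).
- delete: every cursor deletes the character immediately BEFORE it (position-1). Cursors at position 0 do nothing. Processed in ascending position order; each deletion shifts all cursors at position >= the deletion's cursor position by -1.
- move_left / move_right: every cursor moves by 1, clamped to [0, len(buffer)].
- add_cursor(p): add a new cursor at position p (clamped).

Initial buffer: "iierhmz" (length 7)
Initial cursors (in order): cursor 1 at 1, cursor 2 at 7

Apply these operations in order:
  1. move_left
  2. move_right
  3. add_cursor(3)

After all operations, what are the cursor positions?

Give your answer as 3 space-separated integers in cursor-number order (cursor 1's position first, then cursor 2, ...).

Answer: 1 7 3

Derivation:
After op 1 (move_left): buffer="iierhmz" (len 7), cursors c1@0 c2@6, authorship .......
After op 2 (move_right): buffer="iierhmz" (len 7), cursors c1@1 c2@7, authorship .......
After op 3 (add_cursor(3)): buffer="iierhmz" (len 7), cursors c1@1 c3@3 c2@7, authorship .......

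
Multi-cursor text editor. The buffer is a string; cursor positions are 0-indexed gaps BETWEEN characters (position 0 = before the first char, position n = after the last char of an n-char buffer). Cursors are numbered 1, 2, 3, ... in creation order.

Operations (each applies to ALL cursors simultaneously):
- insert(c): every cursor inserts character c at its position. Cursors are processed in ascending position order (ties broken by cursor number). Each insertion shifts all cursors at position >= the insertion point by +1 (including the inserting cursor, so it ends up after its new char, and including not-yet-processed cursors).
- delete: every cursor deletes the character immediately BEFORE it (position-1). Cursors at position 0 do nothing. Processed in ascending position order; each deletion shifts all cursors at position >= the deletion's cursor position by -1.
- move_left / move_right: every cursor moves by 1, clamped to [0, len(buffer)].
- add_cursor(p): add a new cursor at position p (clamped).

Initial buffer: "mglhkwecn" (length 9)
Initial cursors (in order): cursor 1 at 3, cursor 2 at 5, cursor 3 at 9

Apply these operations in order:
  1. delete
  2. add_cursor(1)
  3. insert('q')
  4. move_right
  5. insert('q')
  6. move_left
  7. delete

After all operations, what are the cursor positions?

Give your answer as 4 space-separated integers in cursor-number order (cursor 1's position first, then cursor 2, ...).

After op 1 (delete): buffer="mghwec" (len 6), cursors c1@2 c2@3 c3@6, authorship ......
After op 2 (add_cursor(1)): buffer="mghwec" (len 6), cursors c4@1 c1@2 c2@3 c3@6, authorship ......
After op 3 (insert('q')): buffer="mqgqhqwecq" (len 10), cursors c4@2 c1@4 c2@6 c3@10, authorship .4.1.2...3
After op 4 (move_right): buffer="mqgqhqwecq" (len 10), cursors c4@3 c1@5 c2@7 c3@10, authorship .4.1.2...3
After op 5 (insert('q')): buffer="mqgqqhqqwqecqq" (len 14), cursors c4@4 c1@7 c2@10 c3@14, authorship .4.41.12.2..33
After op 6 (move_left): buffer="mqgqqhqqwqecqq" (len 14), cursors c4@3 c1@6 c2@9 c3@13, authorship .4.41.12.2..33
After op 7 (delete): buffer="mqqqqqqecq" (len 10), cursors c4@2 c1@4 c2@6 c3@9, authorship .441122..3

Answer: 4 6 9 2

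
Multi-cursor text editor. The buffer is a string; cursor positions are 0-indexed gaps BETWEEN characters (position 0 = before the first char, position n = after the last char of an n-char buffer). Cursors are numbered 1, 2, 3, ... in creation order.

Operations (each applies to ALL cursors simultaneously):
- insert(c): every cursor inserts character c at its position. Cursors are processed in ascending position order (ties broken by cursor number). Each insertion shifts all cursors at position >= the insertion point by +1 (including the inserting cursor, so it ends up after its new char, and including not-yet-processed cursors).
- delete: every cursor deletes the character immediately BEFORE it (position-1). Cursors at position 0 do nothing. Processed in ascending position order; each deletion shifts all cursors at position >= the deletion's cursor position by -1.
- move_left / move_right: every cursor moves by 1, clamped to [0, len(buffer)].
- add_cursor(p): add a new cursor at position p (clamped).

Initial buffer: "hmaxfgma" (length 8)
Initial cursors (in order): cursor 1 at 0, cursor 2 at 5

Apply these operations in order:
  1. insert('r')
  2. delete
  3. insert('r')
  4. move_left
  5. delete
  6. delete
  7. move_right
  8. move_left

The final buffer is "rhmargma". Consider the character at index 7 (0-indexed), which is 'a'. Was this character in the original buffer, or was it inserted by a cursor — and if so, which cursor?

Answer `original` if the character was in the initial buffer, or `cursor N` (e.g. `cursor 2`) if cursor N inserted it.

Answer: original

Derivation:
After op 1 (insert('r')): buffer="rhmaxfrgma" (len 10), cursors c1@1 c2@7, authorship 1.....2...
After op 2 (delete): buffer="hmaxfgma" (len 8), cursors c1@0 c2@5, authorship ........
After op 3 (insert('r')): buffer="rhmaxfrgma" (len 10), cursors c1@1 c2@7, authorship 1.....2...
After op 4 (move_left): buffer="rhmaxfrgma" (len 10), cursors c1@0 c2@6, authorship 1.....2...
After op 5 (delete): buffer="rhmaxrgma" (len 9), cursors c1@0 c2@5, authorship 1....2...
After op 6 (delete): buffer="rhmargma" (len 8), cursors c1@0 c2@4, authorship 1...2...
After op 7 (move_right): buffer="rhmargma" (len 8), cursors c1@1 c2@5, authorship 1...2...
After op 8 (move_left): buffer="rhmargma" (len 8), cursors c1@0 c2@4, authorship 1...2...
Authorship (.=original, N=cursor N): 1 . . . 2 . . .
Index 7: author = original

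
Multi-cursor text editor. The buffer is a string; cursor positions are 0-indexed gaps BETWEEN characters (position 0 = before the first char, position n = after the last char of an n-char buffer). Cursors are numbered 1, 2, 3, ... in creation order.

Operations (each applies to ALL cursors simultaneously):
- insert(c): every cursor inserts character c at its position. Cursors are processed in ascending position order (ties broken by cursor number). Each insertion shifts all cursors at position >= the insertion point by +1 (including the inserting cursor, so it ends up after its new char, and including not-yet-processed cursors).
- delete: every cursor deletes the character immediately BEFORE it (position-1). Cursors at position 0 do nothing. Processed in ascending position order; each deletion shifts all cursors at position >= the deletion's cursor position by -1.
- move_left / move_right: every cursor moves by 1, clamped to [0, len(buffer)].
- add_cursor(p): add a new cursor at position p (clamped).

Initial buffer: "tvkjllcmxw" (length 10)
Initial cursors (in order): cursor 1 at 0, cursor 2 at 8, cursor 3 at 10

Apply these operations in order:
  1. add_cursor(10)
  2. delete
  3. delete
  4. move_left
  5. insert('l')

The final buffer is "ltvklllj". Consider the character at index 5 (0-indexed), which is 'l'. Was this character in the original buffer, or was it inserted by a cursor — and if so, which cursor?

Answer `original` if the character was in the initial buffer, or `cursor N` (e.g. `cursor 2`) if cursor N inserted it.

Answer: cursor 3

Derivation:
After op 1 (add_cursor(10)): buffer="tvkjllcmxw" (len 10), cursors c1@0 c2@8 c3@10 c4@10, authorship ..........
After op 2 (delete): buffer="tvkjllc" (len 7), cursors c1@0 c2@7 c3@7 c4@7, authorship .......
After op 3 (delete): buffer="tvkj" (len 4), cursors c1@0 c2@4 c3@4 c4@4, authorship ....
After op 4 (move_left): buffer="tvkj" (len 4), cursors c1@0 c2@3 c3@3 c4@3, authorship ....
After op 5 (insert('l')): buffer="ltvklllj" (len 8), cursors c1@1 c2@7 c3@7 c4@7, authorship 1...234.
Authorship (.=original, N=cursor N): 1 . . . 2 3 4 .
Index 5: author = 3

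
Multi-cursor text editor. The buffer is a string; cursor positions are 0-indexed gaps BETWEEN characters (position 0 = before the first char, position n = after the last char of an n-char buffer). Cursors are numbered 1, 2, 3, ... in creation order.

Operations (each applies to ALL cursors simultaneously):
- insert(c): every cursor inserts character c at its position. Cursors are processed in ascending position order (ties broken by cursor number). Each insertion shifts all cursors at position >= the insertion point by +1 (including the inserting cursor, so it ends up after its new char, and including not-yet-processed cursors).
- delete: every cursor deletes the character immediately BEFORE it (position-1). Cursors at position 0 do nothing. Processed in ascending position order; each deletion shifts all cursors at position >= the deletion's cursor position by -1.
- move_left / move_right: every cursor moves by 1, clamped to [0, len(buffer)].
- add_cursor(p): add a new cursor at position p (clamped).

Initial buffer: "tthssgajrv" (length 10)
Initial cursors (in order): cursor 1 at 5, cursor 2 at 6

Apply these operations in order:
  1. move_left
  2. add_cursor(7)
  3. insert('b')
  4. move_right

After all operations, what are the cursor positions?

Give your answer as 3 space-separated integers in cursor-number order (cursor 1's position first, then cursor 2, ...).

After op 1 (move_left): buffer="tthssgajrv" (len 10), cursors c1@4 c2@5, authorship ..........
After op 2 (add_cursor(7)): buffer="tthssgajrv" (len 10), cursors c1@4 c2@5 c3@7, authorship ..........
After op 3 (insert('b')): buffer="tthsbsbgabjrv" (len 13), cursors c1@5 c2@7 c3@10, authorship ....1.2..3...
After op 4 (move_right): buffer="tthsbsbgabjrv" (len 13), cursors c1@6 c2@8 c3@11, authorship ....1.2..3...

Answer: 6 8 11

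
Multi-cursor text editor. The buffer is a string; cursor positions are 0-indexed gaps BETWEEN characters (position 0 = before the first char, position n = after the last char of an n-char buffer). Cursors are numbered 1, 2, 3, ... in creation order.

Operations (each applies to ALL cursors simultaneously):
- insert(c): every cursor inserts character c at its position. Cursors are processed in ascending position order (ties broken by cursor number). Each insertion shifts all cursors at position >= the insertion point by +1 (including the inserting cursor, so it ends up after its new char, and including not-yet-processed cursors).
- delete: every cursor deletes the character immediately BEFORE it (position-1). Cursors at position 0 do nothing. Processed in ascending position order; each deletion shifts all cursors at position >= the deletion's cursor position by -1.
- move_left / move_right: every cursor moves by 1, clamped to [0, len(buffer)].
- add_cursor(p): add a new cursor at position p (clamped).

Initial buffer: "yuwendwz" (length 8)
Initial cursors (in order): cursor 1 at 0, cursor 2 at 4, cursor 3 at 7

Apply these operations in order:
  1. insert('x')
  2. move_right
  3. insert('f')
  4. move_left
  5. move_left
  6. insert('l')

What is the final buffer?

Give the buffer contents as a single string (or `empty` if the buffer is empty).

Answer: xlyfuwexlnfdwxlzf

Derivation:
After op 1 (insert('x')): buffer="xyuwexndwxz" (len 11), cursors c1@1 c2@6 c3@10, authorship 1....2...3.
After op 2 (move_right): buffer="xyuwexndwxz" (len 11), cursors c1@2 c2@7 c3@11, authorship 1....2...3.
After op 3 (insert('f')): buffer="xyfuwexnfdwxzf" (len 14), cursors c1@3 c2@9 c3@14, authorship 1.1...2.2..3.3
After op 4 (move_left): buffer="xyfuwexnfdwxzf" (len 14), cursors c1@2 c2@8 c3@13, authorship 1.1...2.2..3.3
After op 5 (move_left): buffer="xyfuwexnfdwxzf" (len 14), cursors c1@1 c2@7 c3@12, authorship 1.1...2.2..3.3
After op 6 (insert('l')): buffer="xlyfuwexlnfdwxlzf" (len 17), cursors c1@2 c2@9 c3@15, authorship 11.1...22.2..33.3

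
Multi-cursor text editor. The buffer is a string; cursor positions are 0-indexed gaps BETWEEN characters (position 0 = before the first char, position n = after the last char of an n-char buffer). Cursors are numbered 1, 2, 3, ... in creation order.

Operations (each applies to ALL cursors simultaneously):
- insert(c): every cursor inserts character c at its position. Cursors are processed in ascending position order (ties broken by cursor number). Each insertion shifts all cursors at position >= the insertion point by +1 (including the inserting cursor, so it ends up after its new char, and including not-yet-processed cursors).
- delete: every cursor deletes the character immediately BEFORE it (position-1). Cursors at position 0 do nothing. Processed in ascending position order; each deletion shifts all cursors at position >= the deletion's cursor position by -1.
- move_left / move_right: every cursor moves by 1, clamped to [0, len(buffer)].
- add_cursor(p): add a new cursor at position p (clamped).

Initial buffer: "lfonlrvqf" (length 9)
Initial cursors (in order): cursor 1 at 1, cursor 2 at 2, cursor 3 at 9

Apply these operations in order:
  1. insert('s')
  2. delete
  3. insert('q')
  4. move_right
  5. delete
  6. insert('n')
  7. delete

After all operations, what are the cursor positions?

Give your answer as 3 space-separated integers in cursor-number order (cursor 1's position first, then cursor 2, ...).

Answer: 2 3 9

Derivation:
After op 1 (insert('s')): buffer="lsfsonlrvqfs" (len 12), cursors c1@2 c2@4 c3@12, authorship .1.2.......3
After op 2 (delete): buffer="lfonlrvqf" (len 9), cursors c1@1 c2@2 c3@9, authorship .........
After op 3 (insert('q')): buffer="lqfqonlrvqfq" (len 12), cursors c1@2 c2@4 c3@12, authorship .1.2.......3
After op 4 (move_right): buffer="lqfqonlrvqfq" (len 12), cursors c1@3 c2@5 c3@12, authorship .1.2.......3
After op 5 (delete): buffer="lqqnlrvqf" (len 9), cursors c1@2 c2@3 c3@9, authorship .12......
After op 6 (insert('n')): buffer="lqnqnnlrvqfn" (len 12), cursors c1@3 c2@5 c3@12, authorship .1122......3
After op 7 (delete): buffer="lqqnlrvqf" (len 9), cursors c1@2 c2@3 c3@9, authorship .12......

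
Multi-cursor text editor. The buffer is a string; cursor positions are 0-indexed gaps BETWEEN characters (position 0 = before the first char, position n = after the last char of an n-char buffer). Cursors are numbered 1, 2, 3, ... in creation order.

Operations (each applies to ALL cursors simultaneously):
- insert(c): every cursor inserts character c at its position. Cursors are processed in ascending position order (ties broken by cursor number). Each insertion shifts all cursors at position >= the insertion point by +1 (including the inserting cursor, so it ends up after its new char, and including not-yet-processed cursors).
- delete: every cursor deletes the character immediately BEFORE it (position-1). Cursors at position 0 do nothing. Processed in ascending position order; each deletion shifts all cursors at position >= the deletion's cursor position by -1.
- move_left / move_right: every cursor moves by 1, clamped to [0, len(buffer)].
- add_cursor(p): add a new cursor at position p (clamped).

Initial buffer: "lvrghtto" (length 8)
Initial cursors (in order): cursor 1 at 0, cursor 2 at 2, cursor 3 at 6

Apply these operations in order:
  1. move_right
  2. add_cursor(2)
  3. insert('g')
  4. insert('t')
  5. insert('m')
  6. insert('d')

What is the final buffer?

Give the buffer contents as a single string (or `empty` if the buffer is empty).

Answer: lgtmdvgtmdrgtmdghttgtmdo

Derivation:
After op 1 (move_right): buffer="lvrghtto" (len 8), cursors c1@1 c2@3 c3@7, authorship ........
After op 2 (add_cursor(2)): buffer="lvrghtto" (len 8), cursors c1@1 c4@2 c2@3 c3@7, authorship ........
After op 3 (insert('g')): buffer="lgvgrgghttgo" (len 12), cursors c1@2 c4@4 c2@6 c3@11, authorship .1.4.2....3.
After op 4 (insert('t')): buffer="lgtvgtrgtghttgto" (len 16), cursors c1@3 c4@6 c2@9 c3@15, authorship .11.44.22....33.
After op 5 (insert('m')): buffer="lgtmvgtmrgtmghttgtmo" (len 20), cursors c1@4 c4@8 c2@12 c3@19, authorship .111.444.222....333.
After op 6 (insert('d')): buffer="lgtmdvgtmdrgtmdghttgtmdo" (len 24), cursors c1@5 c4@10 c2@15 c3@23, authorship .1111.4444.2222....3333.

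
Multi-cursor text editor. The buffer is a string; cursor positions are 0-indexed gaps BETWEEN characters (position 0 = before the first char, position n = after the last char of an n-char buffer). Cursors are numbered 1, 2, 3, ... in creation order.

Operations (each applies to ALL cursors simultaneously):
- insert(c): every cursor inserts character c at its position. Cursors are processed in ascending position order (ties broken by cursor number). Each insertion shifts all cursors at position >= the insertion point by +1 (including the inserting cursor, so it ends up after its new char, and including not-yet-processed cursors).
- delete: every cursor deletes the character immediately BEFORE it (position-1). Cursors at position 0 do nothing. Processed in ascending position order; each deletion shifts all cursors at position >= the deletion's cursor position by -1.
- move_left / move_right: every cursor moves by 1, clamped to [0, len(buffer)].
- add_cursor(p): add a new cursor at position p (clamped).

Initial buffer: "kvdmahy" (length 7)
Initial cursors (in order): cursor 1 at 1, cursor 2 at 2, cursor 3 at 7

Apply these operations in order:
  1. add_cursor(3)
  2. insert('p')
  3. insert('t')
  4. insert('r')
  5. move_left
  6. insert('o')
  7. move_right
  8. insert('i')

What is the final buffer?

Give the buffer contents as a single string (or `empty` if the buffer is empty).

After op 1 (add_cursor(3)): buffer="kvdmahy" (len 7), cursors c1@1 c2@2 c4@3 c3@7, authorship .......
After op 2 (insert('p')): buffer="kpvpdpmahyp" (len 11), cursors c1@2 c2@4 c4@6 c3@11, authorship .1.2.4....3
After op 3 (insert('t')): buffer="kptvptdptmahypt" (len 15), cursors c1@3 c2@6 c4@9 c3@15, authorship .11.22.44....33
After op 4 (insert('r')): buffer="kptrvptrdptrmahyptr" (len 19), cursors c1@4 c2@8 c4@12 c3@19, authorship .111.222.444....333
After op 5 (move_left): buffer="kptrvptrdptrmahyptr" (len 19), cursors c1@3 c2@7 c4@11 c3@18, authorship .111.222.444....333
After op 6 (insert('o')): buffer="kptorvptordptormahyptor" (len 23), cursors c1@4 c2@9 c4@14 c3@22, authorship .1111.2222.4444....3333
After op 7 (move_right): buffer="kptorvptordptormahyptor" (len 23), cursors c1@5 c2@10 c4@15 c3@23, authorship .1111.2222.4444....3333
After op 8 (insert('i')): buffer="kptorivptoridptorimahyptori" (len 27), cursors c1@6 c2@12 c4@18 c3@27, authorship .11111.22222.44444....33333

Answer: kptorivptoridptorimahyptori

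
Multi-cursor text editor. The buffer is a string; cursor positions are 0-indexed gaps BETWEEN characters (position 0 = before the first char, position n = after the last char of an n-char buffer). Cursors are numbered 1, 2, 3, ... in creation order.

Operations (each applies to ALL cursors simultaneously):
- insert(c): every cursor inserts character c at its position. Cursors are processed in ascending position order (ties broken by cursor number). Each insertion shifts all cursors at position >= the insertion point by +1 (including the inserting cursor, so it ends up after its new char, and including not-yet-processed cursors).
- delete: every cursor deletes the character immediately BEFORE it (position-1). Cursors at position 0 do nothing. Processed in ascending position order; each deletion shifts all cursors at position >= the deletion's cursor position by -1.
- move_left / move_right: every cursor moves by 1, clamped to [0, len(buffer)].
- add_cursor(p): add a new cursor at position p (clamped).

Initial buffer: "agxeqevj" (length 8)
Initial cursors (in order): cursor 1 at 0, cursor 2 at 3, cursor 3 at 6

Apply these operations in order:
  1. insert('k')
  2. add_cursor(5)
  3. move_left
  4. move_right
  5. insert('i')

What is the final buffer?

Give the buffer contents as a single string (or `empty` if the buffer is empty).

Answer: kiagxkiieqekivj

Derivation:
After op 1 (insert('k')): buffer="kagxkeqekvj" (len 11), cursors c1@1 c2@5 c3@9, authorship 1...2...3..
After op 2 (add_cursor(5)): buffer="kagxkeqekvj" (len 11), cursors c1@1 c2@5 c4@5 c3@9, authorship 1...2...3..
After op 3 (move_left): buffer="kagxkeqekvj" (len 11), cursors c1@0 c2@4 c4@4 c3@8, authorship 1...2...3..
After op 4 (move_right): buffer="kagxkeqekvj" (len 11), cursors c1@1 c2@5 c4@5 c3@9, authorship 1...2...3..
After op 5 (insert('i')): buffer="kiagxkiieqekivj" (len 15), cursors c1@2 c2@8 c4@8 c3@13, authorship 11...224...33..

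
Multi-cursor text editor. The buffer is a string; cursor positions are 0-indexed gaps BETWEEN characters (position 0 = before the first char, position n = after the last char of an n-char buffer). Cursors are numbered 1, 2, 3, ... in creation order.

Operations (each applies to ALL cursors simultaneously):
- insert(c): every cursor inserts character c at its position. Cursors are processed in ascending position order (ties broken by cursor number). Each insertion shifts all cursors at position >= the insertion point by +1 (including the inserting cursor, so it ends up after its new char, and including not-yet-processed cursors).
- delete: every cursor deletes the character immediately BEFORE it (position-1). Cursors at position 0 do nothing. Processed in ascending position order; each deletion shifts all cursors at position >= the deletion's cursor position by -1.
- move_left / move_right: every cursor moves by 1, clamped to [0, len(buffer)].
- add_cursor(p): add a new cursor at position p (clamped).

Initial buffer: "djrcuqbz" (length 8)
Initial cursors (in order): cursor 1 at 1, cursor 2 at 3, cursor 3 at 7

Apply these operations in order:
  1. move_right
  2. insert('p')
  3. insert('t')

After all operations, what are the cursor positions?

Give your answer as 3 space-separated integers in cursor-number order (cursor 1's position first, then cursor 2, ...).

Answer: 4 8 14

Derivation:
After op 1 (move_right): buffer="djrcuqbz" (len 8), cursors c1@2 c2@4 c3@8, authorship ........
After op 2 (insert('p')): buffer="djprcpuqbzp" (len 11), cursors c1@3 c2@6 c3@11, authorship ..1..2....3
After op 3 (insert('t')): buffer="djptrcptuqbzpt" (len 14), cursors c1@4 c2@8 c3@14, authorship ..11..22....33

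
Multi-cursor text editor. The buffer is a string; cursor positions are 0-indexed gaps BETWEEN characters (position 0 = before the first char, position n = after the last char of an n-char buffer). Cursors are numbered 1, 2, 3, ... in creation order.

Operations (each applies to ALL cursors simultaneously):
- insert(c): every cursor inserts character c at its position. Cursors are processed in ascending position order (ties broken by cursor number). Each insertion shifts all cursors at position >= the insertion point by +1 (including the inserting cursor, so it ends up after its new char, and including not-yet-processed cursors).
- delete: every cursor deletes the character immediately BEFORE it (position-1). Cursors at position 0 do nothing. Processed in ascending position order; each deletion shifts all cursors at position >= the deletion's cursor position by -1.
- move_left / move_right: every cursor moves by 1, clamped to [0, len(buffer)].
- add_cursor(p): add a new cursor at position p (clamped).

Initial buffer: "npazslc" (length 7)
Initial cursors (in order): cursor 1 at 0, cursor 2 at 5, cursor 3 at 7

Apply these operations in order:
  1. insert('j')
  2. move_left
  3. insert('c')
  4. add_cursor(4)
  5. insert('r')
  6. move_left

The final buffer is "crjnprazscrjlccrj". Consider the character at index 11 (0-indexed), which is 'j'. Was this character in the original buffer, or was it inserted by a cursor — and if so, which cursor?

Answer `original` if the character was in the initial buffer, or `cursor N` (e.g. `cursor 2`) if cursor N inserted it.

Answer: cursor 2

Derivation:
After op 1 (insert('j')): buffer="jnpazsjlcj" (len 10), cursors c1@1 c2@7 c3@10, authorship 1.....2..3
After op 2 (move_left): buffer="jnpazsjlcj" (len 10), cursors c1@0 c2@6 c3@9, authorship 1.....2..3
After op 3 (insert('c')): buffer="cjnpazscjlccj" (len 13), cursors c1@1 c2@8 c3@12, authorship 11.....22..33
After op 4 (add_cursor(4)): buffer="cjnpazscjlccj" (len 13), cursors c1@1 c4@4 c2@8 c3@12, authorship 11.....22..33
After op 5 (insert('r')): buffer="crjnprazscrjlccrj" (len 17), cursors c1@2 c4@6 c2@11 c3@16, authorship 111..4...222..333
After op 6 (move_left): buffer="crjnprazscrjlccrj" (len 17), cursors c1@1 c4@5 c2@10 c3@15, authorship 111..4...222..333
Authorship (.=original, N=cursor N): 1 1 1 . . 4 . . . 2 2 2 . . 3 3 3
Index 11: author = 2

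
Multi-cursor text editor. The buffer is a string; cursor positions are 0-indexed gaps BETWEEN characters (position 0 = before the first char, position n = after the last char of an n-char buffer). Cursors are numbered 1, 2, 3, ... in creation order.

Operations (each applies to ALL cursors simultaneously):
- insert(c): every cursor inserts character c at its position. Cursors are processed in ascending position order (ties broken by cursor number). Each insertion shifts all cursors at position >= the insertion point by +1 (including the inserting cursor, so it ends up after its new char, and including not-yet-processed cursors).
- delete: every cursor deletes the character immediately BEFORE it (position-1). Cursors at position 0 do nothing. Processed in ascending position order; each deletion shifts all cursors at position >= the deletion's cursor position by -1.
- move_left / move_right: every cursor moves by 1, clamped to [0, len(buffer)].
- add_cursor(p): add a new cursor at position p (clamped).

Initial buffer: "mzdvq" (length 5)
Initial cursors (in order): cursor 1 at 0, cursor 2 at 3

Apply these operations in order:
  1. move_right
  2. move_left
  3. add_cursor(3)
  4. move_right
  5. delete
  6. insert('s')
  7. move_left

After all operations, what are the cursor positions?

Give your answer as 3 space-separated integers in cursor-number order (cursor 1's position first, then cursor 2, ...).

Answer: 0 3 3

Derivation:
After op 1 (move_right): buffer="mzdvq" (len 5), cursors c1@1 c2@4, authorship .....
After op 2 (move_left): buffer="mzdvq" (len 5), cursors c1@0 c2@3, authorship .....
After op 3 (add_cursor(3)): buffer="mzdvq" (len 5), cursors c1@0 c2@3 c3@3, authorship .....
After op 4 (move_right): buffer="mzdvq" (len 5), cursors c1@1 c2@4 c3@4, authorship .....
After op 5 (delete): buffer="zq" (len 2), cursors c1@0 c2@1 c3@1, authorship ..
After op 6 (insert('s')): buffer="szssq" (len 5), cursors c1@1 c2@4 c3@4, authorship 1.23.
After op 7 (move_left): buffer="szssq" (len 5), cursors c1@0 c2@3 c3@3, authorship 1.23.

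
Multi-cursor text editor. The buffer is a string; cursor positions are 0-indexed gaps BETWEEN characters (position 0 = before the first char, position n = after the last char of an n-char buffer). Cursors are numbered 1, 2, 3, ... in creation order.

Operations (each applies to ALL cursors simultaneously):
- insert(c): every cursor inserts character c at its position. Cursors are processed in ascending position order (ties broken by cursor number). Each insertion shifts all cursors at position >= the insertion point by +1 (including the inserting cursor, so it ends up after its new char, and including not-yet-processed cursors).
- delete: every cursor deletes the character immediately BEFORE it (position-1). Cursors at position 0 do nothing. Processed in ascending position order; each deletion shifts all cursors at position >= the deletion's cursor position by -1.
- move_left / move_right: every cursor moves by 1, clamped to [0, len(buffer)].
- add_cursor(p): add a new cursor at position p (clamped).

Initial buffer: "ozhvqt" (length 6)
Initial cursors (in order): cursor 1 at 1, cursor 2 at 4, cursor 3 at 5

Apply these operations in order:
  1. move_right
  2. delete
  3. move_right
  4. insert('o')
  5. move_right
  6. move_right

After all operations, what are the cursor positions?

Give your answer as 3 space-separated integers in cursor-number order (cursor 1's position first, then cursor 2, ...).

After op 1 (move_right): buffer="ozhvqt" (len 6), cursors c1@2 c2@5 c3@6, authorship ......
After op 2 (delete): buffer="ohv" (len 3), cursors c1@1 c2@3 c3@3, authorship ...
After op 3 (move_right): buffer="ohv" (len 3), cursors c1@2 c2@3 c3@3, authorship ...
After op 4 (insert('o')): buffer="ohovoo" (len 6), cursors c1@3 c2@6 c3@6, authorship ..1.23
After op 5 (move_right): buffer="ohovoo" (len 6), cursors c1@4 c2@6 c3@6, authorship ..1.23
After op 6 (move_right): buffer="ohovoo" (len 6), cursors c1@5 c2@6 c3@6, authorship ..1.23

Answer: 5 6 6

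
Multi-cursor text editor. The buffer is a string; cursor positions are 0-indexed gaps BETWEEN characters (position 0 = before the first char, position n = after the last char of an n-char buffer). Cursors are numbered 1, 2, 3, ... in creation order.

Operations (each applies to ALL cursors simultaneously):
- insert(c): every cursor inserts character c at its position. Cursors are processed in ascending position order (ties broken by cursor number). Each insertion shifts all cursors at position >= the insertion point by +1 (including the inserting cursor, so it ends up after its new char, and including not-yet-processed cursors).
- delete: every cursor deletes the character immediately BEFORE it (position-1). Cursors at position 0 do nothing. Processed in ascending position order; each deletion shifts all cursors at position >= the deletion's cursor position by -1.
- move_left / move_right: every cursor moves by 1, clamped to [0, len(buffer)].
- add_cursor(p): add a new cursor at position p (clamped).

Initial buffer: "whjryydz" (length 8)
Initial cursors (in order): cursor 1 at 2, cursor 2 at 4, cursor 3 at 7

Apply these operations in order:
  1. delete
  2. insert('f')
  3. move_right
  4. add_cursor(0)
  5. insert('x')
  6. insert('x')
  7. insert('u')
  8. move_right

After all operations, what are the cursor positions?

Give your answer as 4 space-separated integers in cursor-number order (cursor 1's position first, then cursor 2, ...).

After op 1 (delete): buffer="wjyyz" (len 5), cursors c1@1 c2@2 c3@4, authorship .....
After op 2 (insert('f')): buffer="wfjfyyfz" (len 8), cursors c1@2 c2@4 c3@7, authorship .1.2..3.
After op 3 (move_right): buffer="wfjfyyfz" (len 8), cursors c1@3 c2@5 c3@8, authorship .1.2..3.
After op 4 (add_cursor(0)): buffer="wfjfyyfz" (len 8), cursors c4@0 c1@3 c2@5 c3@8, authorship .1.2..3.
After op 5 (insert('x')): buffer="xwfjxfyxyfzx" (len 12), cursors c4@1 c1@5 c2@8 c3@12, authorship 4.1.12.2.3.3
After op 6 (insert('x')): buffer="xxwfjxxfyxxyfzxx" (len 16), cursors c4@2 c1@7 c2@11 c3@16, authorship 44.1.112.22.3.33
After op 7 (insert('u')): buffer="xxuwfjxxufyxxuyfzxxu" (len 20), cursors c4@3 c1@9 c2@14 c3@20, authorship 444.1.1112.222.3.333
After op 8 (move_right): buffer="xxuwfjxxufyxxuyfzxxu" (len 20), cursors c4@4 c1@10 c2@15 c3@20, authorship 444.1.1112.222.3.333

Answer: 10 15 20 4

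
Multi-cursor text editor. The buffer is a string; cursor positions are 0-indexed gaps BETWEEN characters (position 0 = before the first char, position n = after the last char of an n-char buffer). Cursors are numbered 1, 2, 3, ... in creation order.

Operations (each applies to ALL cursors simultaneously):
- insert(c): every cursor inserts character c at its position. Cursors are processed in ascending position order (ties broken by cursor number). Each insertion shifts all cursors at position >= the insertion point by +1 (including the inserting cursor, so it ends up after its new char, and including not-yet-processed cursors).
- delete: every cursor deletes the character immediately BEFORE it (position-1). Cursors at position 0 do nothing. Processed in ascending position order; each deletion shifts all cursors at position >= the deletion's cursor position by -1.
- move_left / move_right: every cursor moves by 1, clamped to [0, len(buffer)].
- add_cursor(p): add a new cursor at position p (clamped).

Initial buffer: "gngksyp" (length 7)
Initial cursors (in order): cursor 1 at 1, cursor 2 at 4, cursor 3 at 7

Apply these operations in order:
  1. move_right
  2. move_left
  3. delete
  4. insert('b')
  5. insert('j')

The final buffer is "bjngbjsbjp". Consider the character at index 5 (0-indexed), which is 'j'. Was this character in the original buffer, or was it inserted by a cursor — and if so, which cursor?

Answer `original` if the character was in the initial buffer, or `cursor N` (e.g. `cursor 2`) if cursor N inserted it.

After op 1 (move_right): buffer="gngksyp" (len 7), cursors c1@2 c2@5 c3@7, authorship .......
After op 2 (move_left): buffer="gngksyp" (len 7), cursors c1@1 c2@4 c3@6, authorship .......
After op 3 (delete): buffer="ngsp" (len 4), cursors c1@0 c2@2 c3@3, authorship ....
After op 4 (insert('b')): buffer="bngbsbp" (len 7), cursors c1@1 c2@4 c3@6, authorship 1..2.3.
After op 5 (insert('j')): buffer="bjngbjsbjp" (len 10), cursors c1@2 c2@6 c3@9, authorship 11..22.33.
Authorship (.=original, N=cursor N): 1 1 . . 2 2 . 3 3 .
Index 5: author = 2

Answer: cursor 2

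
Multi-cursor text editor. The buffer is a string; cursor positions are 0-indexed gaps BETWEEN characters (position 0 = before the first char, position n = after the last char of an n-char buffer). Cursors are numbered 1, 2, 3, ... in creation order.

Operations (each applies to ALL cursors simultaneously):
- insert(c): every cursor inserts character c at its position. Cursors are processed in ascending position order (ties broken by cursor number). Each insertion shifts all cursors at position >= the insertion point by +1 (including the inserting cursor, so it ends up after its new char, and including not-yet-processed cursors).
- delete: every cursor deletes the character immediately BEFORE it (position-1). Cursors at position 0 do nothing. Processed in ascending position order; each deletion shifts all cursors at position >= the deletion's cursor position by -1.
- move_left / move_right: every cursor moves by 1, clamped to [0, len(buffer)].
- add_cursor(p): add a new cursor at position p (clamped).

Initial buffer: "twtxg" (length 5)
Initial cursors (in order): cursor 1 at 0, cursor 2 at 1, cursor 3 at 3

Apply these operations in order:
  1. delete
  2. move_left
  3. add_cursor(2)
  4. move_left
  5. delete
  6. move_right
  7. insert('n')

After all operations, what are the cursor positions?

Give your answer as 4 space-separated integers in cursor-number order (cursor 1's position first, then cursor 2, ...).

After op 1 (delete): buffer="wxg" (len 3), cursors c1@0 c2@0 c3@1, authorship ...
After op 2 (move_left): buffer="wxg" (len 3), cursors c1@0 c2@0 c3@0, authorship ...
After op 3 (add_cursor(2)): buffer="wxg" (len 3), cursors c1@0 c2@0 c3@0 c4@2, authorship ...
After op 4 (move_left): buffer="wxg" (len 3), cursors c1@0 c2@0 c3@0 c4@1, authorship ...
After op 5 (delete): buffer="xg" (len 2), cursors c1@0 c2@0 c3@0 c4@0, authorship ..
After op 6 (move_right): buffer="xg" (len 2), cursors c1@1 c2@1 c3@1 c4@1, authorship ..
After op 7 (insert('n')): buffer="xnnnng" (len 6), cursors c1@5 c2@5 c3@5 c4@5, authorship .1234.

Answer: 5 5 5 5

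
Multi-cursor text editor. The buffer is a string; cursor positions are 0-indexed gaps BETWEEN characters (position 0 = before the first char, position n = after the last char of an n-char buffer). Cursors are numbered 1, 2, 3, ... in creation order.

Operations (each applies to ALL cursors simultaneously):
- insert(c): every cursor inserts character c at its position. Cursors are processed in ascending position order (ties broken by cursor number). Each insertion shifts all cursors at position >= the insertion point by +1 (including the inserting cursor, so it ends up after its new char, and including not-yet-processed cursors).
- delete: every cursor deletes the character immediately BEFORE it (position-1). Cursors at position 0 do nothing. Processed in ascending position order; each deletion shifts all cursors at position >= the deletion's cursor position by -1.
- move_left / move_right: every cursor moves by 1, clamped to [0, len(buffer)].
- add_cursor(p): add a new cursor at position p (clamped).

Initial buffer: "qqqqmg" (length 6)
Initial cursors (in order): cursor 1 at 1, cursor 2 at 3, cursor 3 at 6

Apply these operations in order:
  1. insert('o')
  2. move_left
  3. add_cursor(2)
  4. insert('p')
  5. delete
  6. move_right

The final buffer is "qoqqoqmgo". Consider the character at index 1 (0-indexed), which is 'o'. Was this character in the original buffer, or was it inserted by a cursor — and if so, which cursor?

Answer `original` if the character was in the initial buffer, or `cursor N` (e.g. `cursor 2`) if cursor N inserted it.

Answer: cursor 1

Derivation:
After op 1 (insert('o')): buffer="qoqqoqmgo" (len 9), cursors c1@2 c2@5 c3@9, authorship .1..2...3
After op 2 (move_left): buffer="qoqqoqmgo" (len 9), cursors c1@1 c2@4 c3@8, authorship .1..2...3
After op 3 (add_cursor(2)): buffer="qoqqoqmgo" (len 9), cursors c1@1 c4@2 c2@4 c3@8, authorship .1..2...3
After op 4 (insert('p')): buffer="qpopqqpoqmgpo" (len 13), cursors c1@2 c4@4 c2@7 c3@12, authorship .114..22...33
After op 5 (delete): buffer="qoqqoqmgo" (len 9), cursors c1@1 c4@2 c2@4 c3@8, authorship .1..2...3
After op 6 (move_right): buffer="qoqqoqmgo" (len 9), cursors c1@2 c4@3 c2@5 c3@9, authorship .1..2...3
Authorship (.=original, N=cursor N): . 1 . . 2 . . . 3
Index 1: author = 1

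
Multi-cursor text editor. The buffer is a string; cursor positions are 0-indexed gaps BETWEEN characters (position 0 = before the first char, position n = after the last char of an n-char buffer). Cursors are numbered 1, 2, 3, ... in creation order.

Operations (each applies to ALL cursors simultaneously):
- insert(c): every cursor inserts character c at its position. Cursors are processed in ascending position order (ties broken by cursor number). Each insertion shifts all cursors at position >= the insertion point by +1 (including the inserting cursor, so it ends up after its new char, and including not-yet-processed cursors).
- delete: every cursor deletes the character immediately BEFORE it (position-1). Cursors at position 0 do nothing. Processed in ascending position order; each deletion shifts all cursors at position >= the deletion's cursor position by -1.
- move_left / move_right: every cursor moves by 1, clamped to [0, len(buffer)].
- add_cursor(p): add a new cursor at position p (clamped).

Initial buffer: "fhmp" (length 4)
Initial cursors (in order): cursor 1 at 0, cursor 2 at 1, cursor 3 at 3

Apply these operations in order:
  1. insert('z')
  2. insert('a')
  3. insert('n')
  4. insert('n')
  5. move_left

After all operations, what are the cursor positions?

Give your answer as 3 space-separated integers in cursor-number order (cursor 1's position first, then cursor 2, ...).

After op 1 (insert('z')): buffer="zfzhmzp" (len 7), cursors c1@1 c2@3 c3@6, authorship 1.2..3.
After op 2 (insert('a')): buffer="zafzahmzap" (len 10), cursors c1@2 c2@5 c3@9, authorship 11.22..33.
After op 3 (insert('n')): buffer="zanfzanhmzanp" (len 13), cursors c1@3 c2@7 c3@12, authorship 111.222..333.
After op 4 (insert('n')): buffer="zannfzannhmzannp" (len 16), cursors c1@4 c2@9 c3@15, authorship 1111.2222..3333.
After op 5 (move_left): buffer="zannfzannhmzannp" (len 16), cursors c1@3 c2@8 c3@14, authorship 1111.2222..3333.

Answer: 3 8 14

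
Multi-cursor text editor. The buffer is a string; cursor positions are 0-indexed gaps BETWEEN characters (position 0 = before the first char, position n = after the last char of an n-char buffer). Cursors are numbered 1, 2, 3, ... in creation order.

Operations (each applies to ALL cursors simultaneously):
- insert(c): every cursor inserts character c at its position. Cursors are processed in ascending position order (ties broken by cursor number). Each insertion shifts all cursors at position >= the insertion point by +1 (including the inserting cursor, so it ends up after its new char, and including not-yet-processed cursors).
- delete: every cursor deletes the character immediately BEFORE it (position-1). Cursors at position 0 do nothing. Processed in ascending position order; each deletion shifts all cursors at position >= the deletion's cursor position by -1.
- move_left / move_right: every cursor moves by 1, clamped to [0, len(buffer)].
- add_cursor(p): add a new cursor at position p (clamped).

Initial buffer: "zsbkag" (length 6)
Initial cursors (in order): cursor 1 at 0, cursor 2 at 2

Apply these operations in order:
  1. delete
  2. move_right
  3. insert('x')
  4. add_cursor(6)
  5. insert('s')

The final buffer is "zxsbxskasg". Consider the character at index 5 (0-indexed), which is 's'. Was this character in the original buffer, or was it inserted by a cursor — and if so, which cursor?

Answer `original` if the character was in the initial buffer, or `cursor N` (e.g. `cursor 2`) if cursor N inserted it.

Answer: cursor 2

Derivation:
After op 1 (delete): buffer="zbkag" (len 5), cursors c1@0 c2@1, authorship .....
After op 2 (move_right): buffer="zbkag" (len 5), cursors c1@1 c2@2, authorship .....
After op 3 (insert('x')): buffer="zxbxkag" (len 7), cursors c1@2 c2@4, authorship .1.2...
After op 4 (add_cursor(6)): buffer="zxbxkag" (len 7), cursors c1@2 c2@4 c3@6, authorship .1.2...
After op 5 (insert('s')): buffer="zxsbxskasg" (len 10), cursors c1@3 c2@6 c3@9, authorship .11.22..3.
Authorship (.=original, N=cursor N): . 1 1 . 2 2 . . 3 .
Index 5: author = 2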